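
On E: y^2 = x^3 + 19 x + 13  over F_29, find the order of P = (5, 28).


Compute successive multiples of P until we hit O:
  1P = (5, 28)
  2P = (24, 24)
  3P = (28, 15)
  4P = (16, 11)
  5P = (2, 28)
  6P = (22, 1)
  7P = (27, 24)
  8P = (21, 25)
  ... (continuing to 32P)
  32P = O

ord(P) = 32


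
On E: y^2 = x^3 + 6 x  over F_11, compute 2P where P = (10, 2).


Doubling: s = (3 x1^2 + a) / (2 y1)
s = (3*10^2 + 6) / (2*2) mod 11 = 5
x3 = s^2 - 2 x1 mod 11 = 5^2 - 2*10 = 5
y3 = s (x1 - x3) - y1 mod 11 = 5 * (10 - 5) - 2 = 1

2P = (5, 1)


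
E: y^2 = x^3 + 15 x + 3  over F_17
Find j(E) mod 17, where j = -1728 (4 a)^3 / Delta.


Delta = -16(4 a^3 + 27 b^2) mod 17 = 7
-1728 * (4 a)^3 = -1728 * (4*15)^3 mod 17 = 5
j = 5 * 7^(-1) mod 17 = 8

j = 8 (mod 17)


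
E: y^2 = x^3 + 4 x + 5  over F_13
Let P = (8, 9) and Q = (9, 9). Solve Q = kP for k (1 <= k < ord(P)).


Enumerate multiples of P until we hit Q = (9, 9):
  1P = (8, 9)
  2P = (9, 9)
Match found at i = 2.

k = 2


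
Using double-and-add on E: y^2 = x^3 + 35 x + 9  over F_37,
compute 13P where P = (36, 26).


k = 13 = 1101_2 (binary, LSB first: 1011)
Double-and-add from P = (36, 26):
  bit 0 = 1: acc = O + (36, 26) = (36, 26)
  bit 1 = 0: acc unchanged = (36, 26)
  bit 2 = 1: acc = (36, 26) + (24, 24) = (13, 21)
  bit 3 = 1: acc = (13, 21) + (17, 35) = (10, 8)

13P = (10, 8)


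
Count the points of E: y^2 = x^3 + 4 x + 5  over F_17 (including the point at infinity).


For each x in F_17, count y with y^2 = x^3 + 4 x + 5 mod 17:
  x = 2: RHS = 4, y in [2, 15]  -> 2 point(s)
  x = 4: RHS = 0, y in [0]  -> 1 point(s)
  x = 7: RHS = 2, y in [6, 11]  -> 2 point(s)
  x = 10: RHS = 8, y in [5, 12]  -> 2 point(s)
  x = 12: RHS = 13, y in [8, 9]  -> 2 point(s)
  x = 14: RHS = 0, y in [0]  -> 1 point(s)
  x = 16: RHS = 0, y in [0]  -> 1 point(s)
Affine points: 11. Add the point at infinity: total = 12.

#E(F_17) = 12


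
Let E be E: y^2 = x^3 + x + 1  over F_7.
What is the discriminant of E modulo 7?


4 a^3 + 27 b^2 = 4*1^3 + 27*1^2 = 4 + 27 = 31
Delta = -16 * (31) = -496
Delta mod 7 = 1

Delta = 1 (mod 7)


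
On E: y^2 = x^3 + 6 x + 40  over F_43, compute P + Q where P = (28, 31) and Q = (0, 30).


P != Q, so use the chord formula.
s = (y2 - y1) / (x2 - x1) = (42) / (15) mod 43 = 20
x3 = s^2 - x1 - x2 mod 43 = 20^2 - 28 - 0 = 28
y3 = s (x1 - x3) - y1 mod 43 = 20 * (28 - 28) - 31 = 12

P + Q = (28, 12)


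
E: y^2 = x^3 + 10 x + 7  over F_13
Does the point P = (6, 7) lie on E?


Check whether y^2 = x^3 + 10 x + 7 (mod 13) for (x, y) = (6, 7).
LHS: y^2 = 7^2 mod 13 = 10
RHS: x^3 + 10 x + 7 = 6^3 + 10*6 + 7 mod 13 = 10
LHS = RHS

Yes, on the curve


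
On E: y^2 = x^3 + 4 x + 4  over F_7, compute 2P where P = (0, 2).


Doubling: s = (3 x1^2 + a) / (2 y1)
s = (3*0^2 + 4) / (2*2) mod 7 = 1
x3 = s^2 - 2 x1 mod 7 = 1^2 - 2*0 = 1
y3 = s (x1 - x3) - y1 mod 7 = 1 * (0 - 1) - 2 = 4

2P = (1, 4)


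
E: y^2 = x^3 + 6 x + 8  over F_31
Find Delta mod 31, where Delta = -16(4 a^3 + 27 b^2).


4 a^3 + 27 b^2 = 4*6^3 + 27*8^2 = 864 + 1728 = 2592
Delta = -16 * (2592) = -41472
Delta mod 31 = 6

Delta = 6 (mod 31)


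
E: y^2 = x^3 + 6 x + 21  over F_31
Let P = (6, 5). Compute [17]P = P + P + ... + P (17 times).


k = 17 = 10001_2 (binary, LSB first: 10001)
Double-and-add from P = (6, 5):
  bit 0 = 1: acc = O + (6, 5) = (6, 5)
  bit 1 = 0: acc unchanged = (6, 5)
  bit 2 = 0: acc unchanged = (6, 5)
  bit 3 = 0: acc unchanged = (6, 5)
  bit 4 = 1: acc = (6, 5) + (29, 30) = (14, 20)

17P = (14, 20)


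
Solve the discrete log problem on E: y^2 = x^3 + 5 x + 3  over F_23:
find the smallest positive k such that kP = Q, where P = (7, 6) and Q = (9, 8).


Enumerate multiples of P until we hit Q = (9, 8):
  1P = (7, 6)
  2P = (11, 20)
  3P = (0, 7)
  4P = (1, 3)
  5P = (21, 10)
  6P = (4, 8)
  7P = (15, 7)
  8P = (10, 8)
  9P = (9, 8)
Match found at i = 9.

k = 9


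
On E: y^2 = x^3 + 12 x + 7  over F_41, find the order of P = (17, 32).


Compute successive multiples of P until we hit O:
  1P = (17, 32)
  2P = (8, 0)
  3P = (17, 9)
  4P = O

ord(P) = 4


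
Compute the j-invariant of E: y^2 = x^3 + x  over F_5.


Delta = -16(4 a^3 + 27 b^2) mod 5 = 1
-1728 * (4 a)^3 = -1728 * (4*1)^3 mod 5 = 3
j = 3 * 1^(-1) mod 5 = 3

j = 3 (mod 5)


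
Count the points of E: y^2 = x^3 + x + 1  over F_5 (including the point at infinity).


For each x in F_5, count y with y^2 = x^3 + 1 x + 1 mod 5:
  x = 0: RHS = 1, y in [1, 4]  -> 2 point(s)
  x = 2: RHS = 1, y in [1, 4]  -> 2 point(s)
  x = 3: RHS = 1, y in [1, 4]  -> 2 point(s)
  x = 4: RHS = 4, y in [2, 3]  -> 2 point(s)
Affine points: 8. Add the point at infinity: total = 9.

#E(F_5) = 9


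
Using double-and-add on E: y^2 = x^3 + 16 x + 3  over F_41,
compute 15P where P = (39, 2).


k = 15 = 1111_2 (binary, LSB first: 1111)
Double-and-add from P = (39, 2):
  bit 0 = 1: acc = O + (39, 2) = (39, 2)
  bit 1 = 1: acc = (39, 2) + (12, 23) = (23, 22)
  bit 2 = 1: acc = (23, 22) + (19, 14) = (3, 18)
  bit 3 = 1: acc = (3, 18) + (24, 5) = (34, 9)

15P = (34, 9)


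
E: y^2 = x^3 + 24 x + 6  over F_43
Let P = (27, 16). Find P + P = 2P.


Doubling: s = (3 x1^2 + a) / (2 y1)
s = (3*27^2 + 24) / (2*16) mod 43 = 14
x3 = s^2 - 2 x1 mod 43 = 14^2 - 2*27 = 13
y3 = s (x1 - x3) - y1 mod 43 = 14 * (27 - 13) - 16 = 8

2P = (13, 8)


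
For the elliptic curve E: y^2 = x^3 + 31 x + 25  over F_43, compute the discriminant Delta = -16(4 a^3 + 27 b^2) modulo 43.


4 a^3 + 27 b^2 = 4*31^3 + 27*25^2 = 119164 + 16875 = 136039
Delta = -16 * (136039) = -2176624
Delta mod 43 = 36

Delta = 36 (mod 43)


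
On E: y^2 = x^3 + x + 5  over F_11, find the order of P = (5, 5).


Compute successive multiples of P until we hit O:
  1P = (5, 5)
  2P = (2, 9)
  3P = (7, 5)
  4P = (10, 6)
  5P = (0, 7)
  6P = (0, 4)
  7P = (10, 5)
  8P = (7, 6)
  ... (continuing to 11P)
  11P = O

ord(P) = 11


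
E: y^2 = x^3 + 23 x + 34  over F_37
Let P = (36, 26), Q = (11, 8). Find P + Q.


P != Q, so use the chord formula.
s = (y2 - y1) / (x2 - x1) = (19) / (12) mod 37 = 17
x3 = s^2 - x1 - x2 mod 37 = 17^2 - 36 - 11 = 20
y3 = s (x1 - x3) - y1 mod 37 = 17 * (36 - 20) - 26 = 24

P + Q = (20, 24)


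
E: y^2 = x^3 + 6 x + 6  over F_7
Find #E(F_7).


For each x in F_7, count y with y^2 = x^3 + 6 x + 6 mod 7:
  x = 3: RHS = 2, y in [3, 4]  -> 2 point(s)
  x = 5: RHS = 0, y in [0]  -> 1 point(s)
Affine points: 3. Add the point at infinity: total = 4.

#E(F_7) = 4


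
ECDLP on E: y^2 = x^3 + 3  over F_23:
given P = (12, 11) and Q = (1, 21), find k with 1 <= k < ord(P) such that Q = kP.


Enumerate multiples of P until we hit Q = (1, 21):
  1P = (12, 11)
  2P = (1, 21)
Match found at i = 2.

k = 2


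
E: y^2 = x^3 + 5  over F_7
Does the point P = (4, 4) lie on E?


Check whether y^2 = x^3 + 0 x + 5 (mod 7) for (x, y) = (4, 4).
LHS: y^2 = 4^2 mod 7 = 2
RHS: x^3 + 0 x + 5 = 4^3 + 0*4 + 5 mod 7 = 6
LHS != RHS

No, not on the curve


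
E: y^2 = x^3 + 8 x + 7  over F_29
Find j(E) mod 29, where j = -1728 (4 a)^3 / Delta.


Delta = -16(4 a^3 + 27 b^2) mod 29 = 4
-1728 * (4 a)^3 = -1728 * (4*8)^3 mod 29 = 5
j = 5 * 4^(-1) mod 29 = 23

j = 23 (mod 29)


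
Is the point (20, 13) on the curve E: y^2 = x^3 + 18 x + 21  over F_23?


Check whether y^2 = x^3 + 18 x + 21 (mod 23) for (x, y) = (20, 13).
LHS: y^2 = 13^2 mod 23 = 8
RHS: x^3 + 18 x + 21 = 20^3 + 18*20 + 21 mod 23 = 9
LHS != RHS

No, not on the curve


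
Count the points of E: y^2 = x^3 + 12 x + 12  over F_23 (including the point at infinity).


For each x in F_23, count y with y^2 = x^3 + 12 x + 12 mod 23:
  x = 0: RHS = 12, y in [9, 14]  -> 2 point(s)
  x = 1: RHS = 2, y in [5, 18]  -> 2 point(s)
  x = 3: RHS = 6, y in [11, 12]  -> 2 point(s)
  x = 4: RHS = 9, y in [3, 20]  -> 2 point(s)
  x = 5: RHS = 13, y in [6, 17]  -> 2 point(s)
  x = 6: RHS = 1, y in [1, 22]  -> 2 point(s)
  x = 7: RHS = 2, y in [5, 18]  -> 2 point(s)
  x = 11: RHS = 3, y in [7, 16]  -> 2 point(s)
  x = 14: RHS = 3, y in [7, 16]  -> 2 point(s)
  x = 15: RHS = 2, y in [5, 18]  -> 2 point(s)
  x = 17: RHS = 0, y in [0]  -> 1 point(s)
  x = 20: RHS = 18, y in [8, 15]  -> 2 point(s)
  x = 21: RHS = 3, y in [7, 16]  -> 2 point(s)
Affine points: 25. Add the point at infinity: total = 26.

#E(F_23) = 26


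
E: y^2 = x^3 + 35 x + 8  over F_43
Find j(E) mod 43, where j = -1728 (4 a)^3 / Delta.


Delta = -16(4 a^3 + 27 b^2) mod 43 = 3
-1728 * (4 a)^3 = -1728 * (4*35)^3 mod 43 = 16
j = 16 * 3^(-1) mod 43 = 34

j = 34 (mod 43)


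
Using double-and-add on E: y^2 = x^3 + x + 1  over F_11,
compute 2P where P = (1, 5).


k = 2 = 10_2 (binary, LSB first: 01)
Double-and-add from P = (1, 5):
  bit 0 = 0: acc unchanged = O
  bit 1 = 1: acc = O + (3, 3) = (3, 3)

2P = (3, 3)


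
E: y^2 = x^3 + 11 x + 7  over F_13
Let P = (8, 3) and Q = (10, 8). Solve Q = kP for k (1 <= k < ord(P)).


Enumerate multiples of P until we hit Q = (10, 8):
  1P = (8, 3)
  2P = (6, 4)
  3P = (9, 4)
  4P = (10, 8)
Match found at i = 4.

k = 4


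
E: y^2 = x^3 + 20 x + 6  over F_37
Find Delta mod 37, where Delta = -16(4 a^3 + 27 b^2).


4 a^3 + 27 b^2 = 4*20^3 + 27*6^2 = 32000 + 972 = 32972
Delta = -16 * (32972) = -527552
Delta mod 37 = 31

Delta = 31 (mod 37)


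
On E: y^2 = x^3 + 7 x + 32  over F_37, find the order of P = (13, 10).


Compute successive multiples of P until we hit O:
  1P = (13, 10)
  2P = (14, 5)
  3P = (35, 26)
  4P = (25, 25)
  5P = (26, 20)
  6P = (1, 22)
  7P = (24, 1)
  8P = (34, 24)
  ... (continuing to 33P)
  33P = O

ord(P) = 33


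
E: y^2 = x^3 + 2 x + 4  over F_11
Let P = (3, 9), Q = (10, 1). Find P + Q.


P != Q, so use the chord formula.
s = (y2 - y1) / (x2 - x1) = (3) / (7) mod 11 = 2
x3 = s^2 - x1 - x2 mod 11 = 2^2 - 3 - 10 = 2
y3 = s (x1 - x3) - y1 mod 11 = 2 * (3 - 2) - 9 = 4

P + Q = (2, 4)


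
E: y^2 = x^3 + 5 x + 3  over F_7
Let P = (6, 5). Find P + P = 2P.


Doubling: s = (3 x1^2 + a) / (2 y1)
s = (3*6^2 + 5) / (2*5) mod 7 = 5
x3 = s^2 - 2 x1 mod 7 = 5^2 - 2*6 = 6
y3 = s (x1 - x3) - y1 mod 7 = 5 * (6 - 6) - 5 = 2

2P = (6, 2)


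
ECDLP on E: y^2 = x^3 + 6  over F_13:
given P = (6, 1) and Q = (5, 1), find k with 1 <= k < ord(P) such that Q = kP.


Enumerate multiples of P until we hit Q = (5, 1):
  1P = (6, 1)
  2P = (5, 1)
Match found at i = 2.

k = 2


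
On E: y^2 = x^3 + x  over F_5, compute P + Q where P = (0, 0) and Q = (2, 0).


P != Q, so use the chord formula.
s = (y2 - y1) / (x2 - x1) = (0) / (2) mod 5 = 0
x3 = s^2 - x1 - x2 mod 5 = 0^2 - 0 - 2 = 3
y3 = s (x1 - x3) - y1 mod 5 = 0 * (0 - 3) - 0 = 0

P + Q = (3, 0)


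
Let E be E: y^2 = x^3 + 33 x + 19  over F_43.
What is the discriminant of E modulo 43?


4 a^3 + 27 b^2 = 4*33^3 + 27*19^2 = 143748 + 9747 = 153495
Delta = -16 * (153495) = -2455920
Delta mod 43 = 25

Delta = 25 (mod 43)


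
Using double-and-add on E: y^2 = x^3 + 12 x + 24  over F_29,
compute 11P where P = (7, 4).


k = 11 = 1011_2 (binary, LSB first: 1101)
Double-and-add from P = (7, 4):
  bit 0 = 1: acc = O + (7, 4) = (7, 4)
  bit 1 = 1: acc = (7, 4) + (9, 7) = (8, 9)
  bit 2 = 0: acc unchanged = (8, 9)
  bit 3 = 1: acc = (8, 9) + (25, 17) = (19, 8)

11P = (19, 8)


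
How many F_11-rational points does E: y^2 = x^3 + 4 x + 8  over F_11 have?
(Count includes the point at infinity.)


For each x in F_11, count y with y^2 = x^3 + 4 x + 8 mod 11:
  x = 3: RHS = 3, y in [5, 6]  -> 2 point(s)
  x = 4: RHS = 0, y in [0]  -> 1 point(s)
  x = 7: RHS = 5, y in [4, 7]  -> 2 point(s)
  x = 9: RHS = 3, y in [5, 6]  -> 2 point(s)
  x = 10: RHS = 3, y in [5, 6]  -> 2 point(s)
Affine points: 9. Add the point at infinity: total = 10.

#E(F_11) = 10


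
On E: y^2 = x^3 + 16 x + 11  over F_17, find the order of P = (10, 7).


Compute successive multiples of P until we hit O:
  1P = (10, 7)
  2P = (10, 10)
  3P = O

ord(P) = 3


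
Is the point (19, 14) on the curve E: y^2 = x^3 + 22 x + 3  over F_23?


Check whether y^2 = x^3 + 22 x + 3 (mod 23) for (x, y) = (19, 14).
LHS: y^2 = 14^2 mod 23 = 12
RHS: x^3 + 22 x + 3 = 19^3 + 22*19 + 3 mod 23 = 12
LHS = RHS

Yes, on the curve


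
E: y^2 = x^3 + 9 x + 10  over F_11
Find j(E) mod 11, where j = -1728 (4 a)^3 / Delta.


Delta = -16(4 a^3 + 27 b^2) mod 11 = 3
-1728 * (4 a)^3 = -1728 * (4*9)^3 mod 11 = 6
j = 6 * 3^(-1) mod 11 = 2

j = 2 (mod 11)


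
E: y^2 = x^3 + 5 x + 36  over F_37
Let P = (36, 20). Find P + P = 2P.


Doubling: s = (3 x1^2 + a) / (2 y1)
s = (3*36^2 + 5) / (2*20) mod 37 = 15
x3 = s^2 - 2 x1 mod 37 = 15^2 - 2*36 = 5
y3 = s (x1 - x3) - y1 mod 37 = 15 * (36 - 5) - 20 = 1

2P = (5, 1)


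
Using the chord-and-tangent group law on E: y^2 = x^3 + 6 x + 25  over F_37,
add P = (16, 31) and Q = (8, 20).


P != Q, so use the chord formula.
s = (y2 - y1) / (x2 - x1) = (26) / (29) mod 37 = 6
x3 = s^2 - x1 - x2 mod 37 = 6^2 - 16 - 8 = 12
y3 = s (x1 - x3) - y1 mod 37 = 6 * (16 - 12) - 31 = 30

P + Q = (12, 30)


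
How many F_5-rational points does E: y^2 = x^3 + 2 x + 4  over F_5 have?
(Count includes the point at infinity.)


For each x in F_5, count y with y^2 = x^3 + 2 x + 4 mod 5:
  x = 0: RHS = 4, y in [2, 3]  -> 2 point(s)
  x = 2: RHS = 1, y in [1, 4]  -> 2 point(s)
  x = 4: RHS = 1, y in [1, 4]  -> 2 point(s)
Affine points: 6. Add the point at infinity: total = 7.

#E(F_5) = 7


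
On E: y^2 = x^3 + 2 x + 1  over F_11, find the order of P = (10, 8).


Compute successive multiples of P until we hit O:
  1P = (10, 8)
  2P = (3, 10)
  3P = (1, 2)
  4P = (9, 0)
  5P = (1, 9)
  6P = (3, 1)
  7P = (10, 3)
  8P = O

ord(P) = 8


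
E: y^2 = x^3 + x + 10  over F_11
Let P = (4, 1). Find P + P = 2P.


Doubling: s = (3 x1^2 + a) / (2 y1)
s = (3*4^2 + 1) / (2*1) mod 11 = 8
x3 = s^2 - 2 x1 mod 11 = 8^2 - 2*4 = 1
y3 = s (x1 - x3) - y1 mod 11 = 8 * (4 - 1) - 1 = 1

2P = (1, 1)


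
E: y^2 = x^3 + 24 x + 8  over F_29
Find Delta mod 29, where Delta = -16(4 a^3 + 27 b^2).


4 a^3 + 27 b^2 = 4*24^3 + 27*8^2 = 55296 + 1728 = 57024
Delta = -16 * (57024) = -912384
Delta mod 29 = 14

Delta = 14 (mod 29)


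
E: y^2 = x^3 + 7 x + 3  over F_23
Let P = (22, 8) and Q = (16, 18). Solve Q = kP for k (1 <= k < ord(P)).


Enumerate multiples of P until we hit Q = (16, 18):
  1P = (22, 8)
  2P = (20, 22)
  3P = (7, 2)
  4P = (19, 7)
  5P = (0, 7)
  6P = (2, 18)
  7P = (5, 18)
  8P = (9, 6)
  9P = (4, 16)
  10P = (6, 13)
  11P = (11, 13)
  12P = (21, 2)
  13P = (16, 5)
  14P = (14, 19)
  15P = (18, 21)
  16P = (18, 2)
  17P = (14, 4)
  18P = (16, 18)
Match found at i = 18.

k = 18


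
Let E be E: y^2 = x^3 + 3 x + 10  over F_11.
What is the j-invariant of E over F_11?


Delta = -16(4 a^3 + 27 b^2) mod 11 = 7
-1728 * (4 a)^3 = -1728 * (4*3)^3 mod 11 = 10
j = 10 * 7^(-1) mod 11 = 3

j = 3 (mod 11)


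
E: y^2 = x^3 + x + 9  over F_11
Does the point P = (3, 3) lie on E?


Check whether y^2 = x^3 + 1 x + 9 (mod 11) for (x, y) = (3, 3).
LHS: y^2 = 3^2 mod 11 = 9
RHS: x^3 + 1 x + 9 = 3^3 + 1*3 + 9 mod 11 = 6
LHS != RHS

No, not on the curve


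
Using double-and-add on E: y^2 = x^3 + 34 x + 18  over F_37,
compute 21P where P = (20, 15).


k = 21 = 10101_2 (binary, LSB first: 10101)
Double-and-add from P = (20, 15):
  bit 0 = 1: acc = O + (20, 15) = (20, 15)
  bit 1 = 0: acc unchanged = (20, 15)
  bit 2 = 1: acc = (20, 15) + (33, 22) = (11, 24)
  bit 3 = 0: acc unchanged = (11, 24)
  bit 4 = 1: acc = (11, 24) + (35, 33) = (16, 25)

21P = (16, 25)


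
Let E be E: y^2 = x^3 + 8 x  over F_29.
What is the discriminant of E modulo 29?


4 a^3 + 27 b^2 = 4*8^3 + 27*0^2 = 2048 + 0 = 2048
Delta = -16 * (2048) = -32768
Delta mod 29 = 2

Delta = 2 (mod 29)


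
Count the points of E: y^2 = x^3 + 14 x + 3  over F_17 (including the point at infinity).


For each x in F_17, count y with y^2 = x^3 + 14 x + 3 mod 17:
  x = 1: RHS = 1, y in [1, 16]  -> 2 point(s)
  x = 3: RHS = 4, y in [2, 15]  -> 2 point(s)
  x = 4: RHS = 4, y in [2, 15]  -> 2 point(s)
  x = 7: RHS = 2, y in [6, 11]  -> 2 point(s)
  x = 8: RHS = 15, y in [7, 10]  -> 2 point(s)
  x = 9: RHS = 8, y in [5, 12]  -> 2 point(s)
  x = 10: RHS = 4, y in [2, 15]  -> 2 point(s)
  x = 11: RHS = 9, y in [3, 14]  -> 2 point(s)
  x = 13: RHS = 2, y in [6, 11]  -> 2 point(s)
  x = 14: RHS = 2, y in [6, 11]  -> 2 point(s)
  x = 15: RHS = 1, y in [1, 16]  -> 2 point(s)
Affine points: 22. Add the point at infinity: total = 23.

#E(F_17) = 23


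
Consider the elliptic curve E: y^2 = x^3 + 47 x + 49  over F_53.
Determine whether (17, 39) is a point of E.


Check whether y^2 = x^3 + 47 x + 49 (mod 53) for (x, y) = (17, 39).
LHS: y^2 = 39^2 mod 53 = 37
RHS: x^3 + 47 x + 49 = 17^3 + 47*17 + 49 mod 53 = 37
LHS = RHS

Yes, on the curve


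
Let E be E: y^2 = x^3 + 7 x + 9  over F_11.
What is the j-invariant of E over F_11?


Delta = -16(4 a^3 + 27 b^2) mod 11 = 3
-1728 * (4 a)^3 = -1728 * (4*7)^3 mod 11 = 4
j = 4 * 3^(-1) mod 11 = 5

j = 5 (mod 11)


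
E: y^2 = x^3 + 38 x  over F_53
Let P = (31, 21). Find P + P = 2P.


Doubling: s = (3 x1^2 + a) / (2 y1)
s = (3*31^2 + 38) / (2*21) mod 53 = 38
x3 = s^2 - 2 x1 mod 53 = 38^2 - 2*31 = 4
y3 = s (x1 - x3) - y1 mod 53 = 38 * (31 - 4) - 21 = 51

2P = (4, 51)


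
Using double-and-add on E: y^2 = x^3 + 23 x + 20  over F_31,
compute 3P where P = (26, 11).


k = 3 = 11_2 (binary, LSB first: 11)
Double-and-add from P = (26, 11):
  bit 0 = 1: acc = O + (26, 11) = (26, 11)
  bit 1 = 1: acc = (26, 11) + (26, 20) = O

3P = O


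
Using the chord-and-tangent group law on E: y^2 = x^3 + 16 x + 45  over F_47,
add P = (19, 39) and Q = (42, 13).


P != Q, so use the chord formula.
s = (y2 - y1) / (x2 - x1) = (21) / (23) mod 47 = 5
x3 = s^2 - x1 - x2 mod 47 = 5^2 - 19 - 42 = 11
y3 = s (x1 - x3) - y1 mod 47 = 5 * (19 - 11) - 39 = 1

P + Q = (11, 1)


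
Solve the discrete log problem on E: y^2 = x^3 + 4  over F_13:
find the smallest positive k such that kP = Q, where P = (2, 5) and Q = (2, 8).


Enumerate multiples of P until we hit Q = (2, 8):
  1P = (2, 5)
  2P = (12, 9)
  3P = (8, 3)
  4P = (6, 5)
  5P = (5, 8)
  6P = (7, 3)
  7P = (0, 2)
  8P = (10, 9)
  9P = (11, 10)
  10P = (4, 4)
  11P = (4, 9)
  12P = (11, 3)
  13P = (10, 4)
  14P = (0, 11)
  15P = (7, 10)
  16P = (5, 5)
  17P = (6, 8)
  18P = (8, 10)
  19P = (12, 4)
  20P = (2, 8)
Match found at i = 20.

k = 20


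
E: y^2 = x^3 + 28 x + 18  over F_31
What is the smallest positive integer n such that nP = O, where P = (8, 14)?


Compute successive multiples of P until we hit O:
  1P = (8, 14)
  2P = (16, 25)
  3P = (21, 3)
  4P = (4, 16)
  5P = (27, 11)
  6P = (29, 4)
  7P = (26, 30)
  8P = (2, 12)
  ... (continuing to 18P)
  18P = O

ord(P) = 18


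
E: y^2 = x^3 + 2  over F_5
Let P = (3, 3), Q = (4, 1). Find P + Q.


P != Q, so use the chord formula.
s = (y2 - y1) / (x2 - x1) = (3) / (1) mod 5 = 3
x3 = s^2 - x1 - x2 mod 5 = 3^2 - 3 - 4 = 2
y3 = s (x1 - x3) - y1 mod 5 = 3 * (3 - 2) - 3 = 0

P + Q = (2, 0)


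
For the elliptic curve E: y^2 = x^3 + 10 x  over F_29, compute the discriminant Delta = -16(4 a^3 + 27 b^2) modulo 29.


4 a^3 + 27 b^2 = 4*10^3 + 27*0^2 = 4000 + 0 = 4000
Delta = -16 * (4000) = -64000
Delta mod 29 = 3

Delta = 3 (mod 29)


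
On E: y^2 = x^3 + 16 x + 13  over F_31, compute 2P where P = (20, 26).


Doubling: s = (3 x1^2 + a) / (2 y1)
s = (3*20^2 + 16) / (2*26) mod 31 = 21
x3 = s^2 - 2 x1 mod 31 = 21^2 - 2*20 = 29
y3 = s (x1 - x3) - y1 mod 31 = 21 * (20 - 29) - 26 = 2

2P = (29, 2)


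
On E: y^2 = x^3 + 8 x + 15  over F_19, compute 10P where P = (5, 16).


k = 10 = 1010_2 (binary, LSB first: 0101)
Double-and-add from P = (5, 16):
  bit 0 = 0: acc unchanged = O
  bit 1 = 1: acc = O + (13, 6) = (13, 6)
  bit 2 = 0: acc unchanged = (13, 6)
  bit 3 = 1: acc = (13, 6) + (1, 10) = (3, 16)

10P = (3, 16)


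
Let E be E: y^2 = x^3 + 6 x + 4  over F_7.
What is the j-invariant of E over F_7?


Delta = -16(4 a^3 + 27 b^2) mod 7 = 5
-1728 * (4 a)^3 = -1728 * (4*6)^3 mod 7 = 6
j = 6 * 5^(-1) mod 7 = 4

j = 4 (mod 7)


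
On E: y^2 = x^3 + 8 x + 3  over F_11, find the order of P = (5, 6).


Compute successive multiples of P until we hit O:
  1P = (5, 6)
  2P = (4, 0)
  3P = (5, 5)
  4P = O

ord(P) = 4


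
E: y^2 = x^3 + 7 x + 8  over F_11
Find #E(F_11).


For each x in F_11, count y with y^2 = x^3 + 7 x + 8 mod 11:
  x = 1: RHS = 5, y in [4, 7]  -> 2 point(s)
  x = 3: RHS = 1, y in [1, 10]  -> 2 point(s)
  x = 4: RHS = 1, y in [1, 10]  -> 2 point(s)
  x = 5: RHS = 3, y in [5, 6]  -> 2 point(s)
  x = 7: RHS = 4, y in [2, 9]  -> 2 point(s)
  x = 8: RHS = 4, y in [2, 9]  -> 2 point(s)
  x = 10: RHS = 0, y in [0]  -> 1 point(s)
Affine points: 13. Add the point at infinity: total = 14.

#E(F_11) = 14


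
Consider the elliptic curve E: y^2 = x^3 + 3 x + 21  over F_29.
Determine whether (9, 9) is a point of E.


Check whether y^2 = x^3 + 3 x + 21 (mod 29) for (x, y) = (9, 9).
LHS: y^2 = 9^2 mod 29 = 23
RHS: x^3 + 3 x + 21 = 9^3 + 3*9 + 21 mod 29 = 23
LHS = RHS

Yes, on the curve


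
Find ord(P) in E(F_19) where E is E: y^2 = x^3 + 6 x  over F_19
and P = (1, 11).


Compute successive multiples of P until we hit O:
  1P = (1, 11)
  2P = (7, 9)
  3P = (9, 17)
  4P = (6, 9)
  5P = (0, 0)
  6P = (6, 10)
  7P = (9, 2)
  8P = (7, 10)
  ... (continuing to 10P)
  10P = O

ord(P) = 10


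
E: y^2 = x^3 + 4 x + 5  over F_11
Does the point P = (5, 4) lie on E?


Check whether y^2 = x^3 + 4 x + 5 (mod 11) for (x, y) = (5, 4).
LHS: y^2 = 4^2 mod 11 = 5
RHS: x^3 + 4 x + 5 = 5^3 + 4*5 + 5 mod 11 = 7
LHS != RHS

No, not on the curve


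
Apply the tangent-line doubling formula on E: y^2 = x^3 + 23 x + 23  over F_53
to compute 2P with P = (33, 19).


Doubling: s = (3 x1^2 + a) / (2 y1)
s = (3*33^2 + 23) / (2*19) mod 53 = 28
x3 = s^2 - 2 x1 mod 53 = 28^2 - 2*33 = 29
y3 = s (x1 - x3) - y1 mod 53 = 28 * (33 - 29) - 19 = 40

2P = (29, 40)


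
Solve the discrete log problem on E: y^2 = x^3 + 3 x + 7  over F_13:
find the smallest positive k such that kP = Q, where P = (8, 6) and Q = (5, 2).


Enumerate multiples of P until we hit Q = (5, 2):
  1P = (8, 6)
  2P = (10, 7)
  3P = (5, 2)
Match found at i = 3.

k = 3


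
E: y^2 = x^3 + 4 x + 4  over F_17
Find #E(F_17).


For each x in F_17, count y with y^2 = x^3 + 4 x + 4 mod 17:
  x = 0: RHS = 4, y in [2, 15]  -> 2 point(s)
  x = 1: RHS = 9, y in [3, 14]  -> 2 point(s)
  x = 3: RHS = 9, y in [3, 14]  -> 2 point(s)
  x = 4: RHS = 16, y in [4, 13]  -> 2 point(s)
  x = 5: RHS = 13, y in [8, 9]  -> 2 point(s)
  x = 7: RHS = 1, y in [1, 16]  -> 2 point(s)
  x = 8: RHS = 4, y in [2, 15]  -> 2 point(s)
  x = 9: RHS = 4, y in [2, 15]  -> 2 point(s)
  x = 11: RHS = 2, y in [6, 11]  -> 2 point(s)
  x = 13: RHS = 9, y in [3, 14]  -> 2 point(s)
  x = 14: RHS = 16, y in [4, 13]  -> 2 point(s)
  x = 16: RHS = 16, y in [4, 13]  -> 2 point(s)
Affine points: 24. Add the point at infinity: total = 25.

#E(F_17) = 25


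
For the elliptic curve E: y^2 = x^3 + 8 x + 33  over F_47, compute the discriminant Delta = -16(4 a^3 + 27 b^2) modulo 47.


4 a^3 + 27 b^2 = 4*8^3 + 27*33^2 = 2048 + 29403 = 31451
Delta = -16 * (31451) = -503216
Delta mod 47 = 13

Delta = 13 (mod 47)


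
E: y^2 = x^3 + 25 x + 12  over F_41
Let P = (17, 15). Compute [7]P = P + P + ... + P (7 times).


k = 7 = 111_2 (binary, LSB first: 111)
Double-and-add from P = (17, 15):
  bit 0 = 1: acc = O + (17, 15) = (17, 15)
  bit 1 = 1: acc = (17, 15) + (39, 6) = (21, 9)
  bit 2 = 1: acc = (21, 9) + (36, 34) = (5, 4)

7P = (5, 4)


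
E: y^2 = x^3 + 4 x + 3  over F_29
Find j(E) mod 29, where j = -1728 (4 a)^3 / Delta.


Delta = -16(4 a^3 + 27 b^2) mod 29 = 20
-1728 * (4 a)^3 = -1728 * (4*4)^3 mod 29 = 26
j = 26 * 20^(-1) mod 29 = 10

j = 10 (mod 29)


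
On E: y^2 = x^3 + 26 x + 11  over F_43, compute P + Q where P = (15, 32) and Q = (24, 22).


P != Q, so use the chord formula.
s = (y2 - y1) / (x2 - x1) = (33) / (9) mod 43 = 18
x3 = s^2 - x1 - x2 mod 43 = 18^2 - 15 - 24 = 27
y3 = s (x1 - x3) - y1 mod 43 = 18 * (15 - 27) - 32 = 10

P + Q = (27, 10)


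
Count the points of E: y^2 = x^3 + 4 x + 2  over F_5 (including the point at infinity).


For each x in F_5, count y with y^2 = x^3 + 4 x + 2 mod 5:
  x = 3: RHS = 1, y in [1, 4]  -> 2 point(s)
Affine points: 2. Add the point at infinity: total = 3.

#E(F_5) = 3


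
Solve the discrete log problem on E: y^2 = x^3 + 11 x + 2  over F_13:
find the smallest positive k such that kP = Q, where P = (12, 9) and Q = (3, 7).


Enumerate multiples of P until we hit Q = (3, 7):
  1P = (12, 9)
  2P = (1, 1)
  3P = (3, 7)
Match found at i = 3.

k = 3


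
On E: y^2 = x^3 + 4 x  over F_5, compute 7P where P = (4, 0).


k = 7 = 111_2 (binary, LSB first: 111)
Double-and-add from P = (4, 0):
  bit 0 = 1: acc = O + (4, 0) = (4, 0)
  bit 1 = 1: acc = (4, 0) + O = (4, 0)
  bit 2 = 1: acc = (4, 0) + O = (4, 0)

7P = (4, 0)


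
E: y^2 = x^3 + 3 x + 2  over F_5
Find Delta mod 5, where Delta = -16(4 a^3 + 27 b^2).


4 a^3 + 27 b^2 = 4*3^3 + 27*2^2 = 108 + 108 = 216
Delta = -16 * (216) = -3456
Delta mod 5 = 4

Delta = 4 (mod 5)


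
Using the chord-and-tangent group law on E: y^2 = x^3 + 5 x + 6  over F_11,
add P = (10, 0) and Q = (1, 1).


P != Q, so use the chord formula.
s = (y2 - y1) / (x2 - x1) = (1) / (2) mod 11 = 6
x3 = s^2 - x1 - x2 mod 11 = 6^2 - 10 - 1 = 3
y3 = s (x1 - x3) - y1 mod 11 = 6 * (10 - 3) - 0 = 9

P + Q = (3, 9)


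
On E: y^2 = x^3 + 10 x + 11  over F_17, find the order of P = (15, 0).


Compute successive multiples of P until we hit O:
  1P = (15, 0)
  2P = O

ord(P) = 2


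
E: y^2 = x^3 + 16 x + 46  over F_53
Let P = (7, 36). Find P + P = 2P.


Doubling: s = (3 x1^2 + a) / (2 y1)
s = (3*7^2 + 16) / (2*36) mod 53 = 3
x3 = s^2 - 2 x1 mod 53 = 3^2 - 2*7 = 48
y3 = s (x1 - x3) - y1 mod 53 = 3 * (7 - 48) - 36 = 0

2P = (48, 0)


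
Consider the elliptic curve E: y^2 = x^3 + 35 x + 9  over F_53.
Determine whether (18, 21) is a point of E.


Check whether y^2 = x^3 + 35 x + 9 (mod 53) for (x, y) = (18, 21).
LHS: y^2 = 21^2 mod 53 = 17
RHS: x^3 + 35 x + 9 = 18^3 + 35*18 + 9 mod 53 = 5
LHS != RHS

No, not on the curve


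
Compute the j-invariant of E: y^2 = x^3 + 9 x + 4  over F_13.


Delta = -16(4 a^3 + 27 b^2) mod 13 = 5
-1728 * (4 a)^3 = -1728 * (4*9)^3 mod 13 = 12
j = 12 * 5^(-1) mod 13 = 5

j = 5 (mod 13)


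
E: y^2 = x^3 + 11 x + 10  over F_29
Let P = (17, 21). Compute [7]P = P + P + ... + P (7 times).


k = 7 = 111_2 (binary, LSB first: 111)
Double-and-add from P = (17, 21):
  bit 0 = 1: acc = O + (17, 21) = (17, 21)
  bit 1 = 1: acc = (17, 21) + (17, 8) = O
  bit 2 = 1: acc = O + (17, 21) = (17, 21)

7P = (17, 21)


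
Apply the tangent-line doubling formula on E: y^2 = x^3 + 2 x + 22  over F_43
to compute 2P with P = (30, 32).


Doubling: s = (3 x1^2 + a) / (2 y1)
s = (3*30^2 + 2) / (2*32) mod 43 = 14
x3 = s^2 - 2 x1 mod 43 = 14^2 - 2*30 = 7
y3 = s (x1 - x3) - y1 mod 43 = 14 * (30 - 7) - 32 = 32

2P = (7, 32)


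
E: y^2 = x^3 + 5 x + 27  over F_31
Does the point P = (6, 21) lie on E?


Check whether y^2 = x^3 + 5 x + 27 (mod 31) for (x, y) = (6, 21).
LHS: y^2 = 21^2 mod 31 = 7
RHS: x^3 + 5 x + 27 = 6^3 + 5*6 + 27 mod 31 = 25
LHS != RHS

No, not on the curve


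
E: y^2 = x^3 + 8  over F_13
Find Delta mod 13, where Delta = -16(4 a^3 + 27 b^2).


4 a^3 + 27 b^2 = 4*0^3 + 27*8^2 = 0 + 1728 = 1728
Delta = -16 * (1728) = -27648
Delta mod 13 = 3

Delta = 3 (mod 13)


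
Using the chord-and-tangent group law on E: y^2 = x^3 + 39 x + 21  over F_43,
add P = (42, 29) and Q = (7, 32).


P != Q, so use the chord formula.
s = (y2 - y1) / (x2 - x1) = (3) / (8) mod 43 = 38
x3 = s^2 - x1 - x2 mod 43 = 38^2 - 42 - 7 = 19
y3 = s (x1 - x3) - y1 mod 43 = 38 * (42 - 19) - 29 = 28

P + Q = (19, 28)


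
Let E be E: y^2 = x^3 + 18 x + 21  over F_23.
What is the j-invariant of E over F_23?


Delta = -16(4 a^3 + 27 b^2) mod 23 = 16
-1728 * (4 a)^3 = -1728 * (4*18)^3 mod 23 = 11
j = 11 * 16^(-1) mod 23 = 5

j = 5 (mod 23)


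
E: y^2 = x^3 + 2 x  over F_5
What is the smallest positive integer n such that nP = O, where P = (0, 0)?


Compute successive multiples of P until we hit O:
  1P = (0, 0)
  2P = O

ord(P) = 2


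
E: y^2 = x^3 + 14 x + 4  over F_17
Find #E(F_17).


For each x in F_17, count y with y^2 = x^3 + 14 x + 4 mod 17:
  x = 0: RHS = 4, y in [2, 15]  -> 2 point(s)
  x = 1: RHS = 2, y in [6, 11]  -> 2 point(s)
  x = 6: RHS = 15, y in [7, 10]  -> 2 point(s)
  x = 8: RHS = 16, y in [4, 13]  -> 2 point(s)
  x = 9: RHS = 9, y in [3, 14]  -> 2 point(s)
  x = 12: RHS = 13, y in [8, 9]  -> 2 point(s)
  x = 15: RHS = 2, y in [6, 11]  -> 2 point(s)
Affine points: 14. Add the point at infinity: total = 15.

#E(F_17) = 15


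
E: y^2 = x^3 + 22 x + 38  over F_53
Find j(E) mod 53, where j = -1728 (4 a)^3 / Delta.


Delta = -16(4 a^3 + 27 b^2) mod 53 = 4
-1728 * (4 a)^3 = -1728 * (4*22)^3 mod 53 = 11
j = 11 * 4^(-1) mod 53 = 16

j = 16 (mod 53)


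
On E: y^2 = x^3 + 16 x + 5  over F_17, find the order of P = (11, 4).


Compute successive multiples of P until we hit O:
  1P = (11, 4)
  2P = (10, 3)
  3P = (14, 10)
  4P = (13, 9)
  5P = (12, 2)
  6P = (15, 4)
  7P = (8, 13)
  8P = (7, 1)
  ... (continuing to 17P)
  17P = O

ord(P) = 17


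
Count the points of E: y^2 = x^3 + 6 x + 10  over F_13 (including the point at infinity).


For each x in F_13, count y with y^2 = x^3 + 6 x + 10 mod 13:
  x = 0: RHS = 10, y in [6, 7]  -> 2 point(s)
  x = 1: RHS = 4, y in [2, 11]  -> 2 point(s)
  x = 2: RHS = 4, y in [2, 11]  -> 2 point(s)
  x = 3: RHS = 3, y in [4, 9]  -> 2 point(s)
  x = 5: RHS = 9, y in [3, 10]  -> 2 point(s)
  x = 9: RHS = 0, y in [0]  -> 1 point(s)
  x = 10: RHS = 4, y in [2, 11]  -> 2 point(s)
  x = 11: RHS = 3, y in [4, 9]  -> 2 point(s)
  x = 12: RHS = 3, y in [4, 9]  -> 2 point(s)
Affine points: 17. Add the point at infinity: total = 18.

#E(F_13) = 18


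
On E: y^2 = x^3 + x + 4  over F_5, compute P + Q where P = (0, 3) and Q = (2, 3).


P != Q, so use the chord formula.
s = (y2 - y1) / (x2 - x1) = (0) / (2) mod 5 = 0
x3 = s^2 - x1 - x2 mod 5 = 0^2 - 0 - 2 = 3
y3 = s (x1 - x3) - y1 mod 5 = 0 * (0 - 3) - 3 = 2

P + Q = (3, 2)


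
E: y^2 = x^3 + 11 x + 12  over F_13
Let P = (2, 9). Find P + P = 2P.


Doubling: s = (3 x1^2 + a) / (2 y1)
s = (3*2^2 + 11) / (2*9) mod 13 = 2
x3 = s^2 - 2 x1 mod 13 = 2^2 - 2*2 = 0
y3 = s (x1 - x3) - y1 mod 13 = 2 * (2 - 0) - 9 = 8

2P = (0, 8)


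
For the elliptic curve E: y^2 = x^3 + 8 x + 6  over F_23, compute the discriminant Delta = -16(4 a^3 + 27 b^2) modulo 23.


4 a^3 + 27 b^2 = 4*8^3 + 27*6^2 = 2048 + 972 = 3020
Delta = -16 * (3020) = -48320
Delta mod 23 = 3

Delta = 3 (mod 23)


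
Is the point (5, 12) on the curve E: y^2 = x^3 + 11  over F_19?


Check whether y^2 = x^3 + 0 x + 11 (mod 19) for (x, y) = (5, 12).
LHS: y^2 = 12^2 mod 19 = 11
RHS: x^3 + 0 x + 11 = 5^3 + 0*5 + 11 mod 19 = 3
LHS != RHS

No, not on the curve


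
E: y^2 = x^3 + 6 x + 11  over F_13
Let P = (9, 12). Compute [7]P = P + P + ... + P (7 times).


k = 7 = 111_2 (binary, LSB first: 111)
Double-and-add from P = (9, 12):
  bit 0 = 1: acc = O + (9, 12) = (9, 12)
  bit 1 = 1: acc = (9, 12) + (9, 1) = O
  bit 2 = 1: acc = O + (9, 12) = (9, 12)

7P = (9, 12)


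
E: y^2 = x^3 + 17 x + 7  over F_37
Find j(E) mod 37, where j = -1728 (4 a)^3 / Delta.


Delta = -16(4 a^3 + 27 b^2) mod 37 = 27
-1728 * (4 a)^3 = -1728 * (4*17)^3 mod 37 = 29
j = 29 * 27^(-1) mod 37 = 23

j = 23 (mod 37)


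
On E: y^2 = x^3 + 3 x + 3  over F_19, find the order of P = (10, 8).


Compute successive multiples of P until we hit O:
  1P = (10, 8)
  2P = (16, 9)
  3P = (2, 6)
  4P = (13, 15)
  5P = (12, 0)
  6P = (13, 4)
  7P = (2, 13)
  8P = (16, 10)
  ... (continuing to 10P)
  10P = O

ord(P) = 10


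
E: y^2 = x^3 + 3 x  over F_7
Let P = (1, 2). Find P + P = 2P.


Doubling: s = (3 x1^2 + a) / (2 y1)
s = (3*1^2 + 3) / (2*2) mod 7 = 5
x3 = s^2 - 2 x1 mod 7 = 5^2 - 2*1 = 2
y3 = s (x1 - x3) - y1 mod 7 = 5 * (1 - 2) - 2 = 0

2P = (2, 0)


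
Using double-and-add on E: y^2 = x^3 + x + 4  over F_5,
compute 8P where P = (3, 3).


k = 8 = 1000_2 (binary, LSB first: 0001)
Double-and-add from P = (3, 3):
  bit 0 = 0: acc unchanged = O
  bit 1 = 0: acc unchanged = O
  bit 2 = 0: acc unchanged = O
  bit 3 = 1: acc = O + (3, 2) = (3, 2)

8P = (3, 2)


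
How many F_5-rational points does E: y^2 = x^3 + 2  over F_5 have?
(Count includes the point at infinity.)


For each x in F_5, count y with y^2 = x^3 + 0 x + 2 mod 5:
  x = 2: RHS = 0, y in [0]  -> 1 point(s)
  x = 3: RHS = 4, y in [2, 3]  -> 2 point(s)
  x = 4: RHS = 1, y in [1, 4]  -> 2 point(s)
Affine points: 5. Add the point at infinity: total = 6.

#E(F_5) = 6


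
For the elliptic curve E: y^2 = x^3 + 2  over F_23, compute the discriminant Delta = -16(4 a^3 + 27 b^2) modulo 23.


4 a^3 + 27 b^2 = 4*0^3 + 27*2^2 = 0 + 108 = 108
Delta = -16 * (108) = -1728
Delta mod 23 = 20

Delta = 20 (mod 23)


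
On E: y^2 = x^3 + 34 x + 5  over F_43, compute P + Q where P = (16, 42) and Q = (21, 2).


P != Q, so use the chord formula.
s = (y2 - y1) / (x2 - x1) = (3) / (5) mod 43 = 35
x3 = s^2 - x1 - x2 mod 43 = 35^2 - 16 - 21 = 27
y3 = s (x1 - x3) - y1 mod 43 = 35 * (16 - 27) - 42 = 3

P + Q = (27, 3)


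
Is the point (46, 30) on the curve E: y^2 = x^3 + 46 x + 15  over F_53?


Check whether y^2 = x^3 + 46 x + 15 (mod 53) for (x, y) = (46, 30).
LHS: y^2 = 30^2 mod 53 = 52
RHS: x^3 + 46 x + 15 = 46^3 + 46*46 + 15 mod 53 = 39
LHS != RHS

No, not on the curve


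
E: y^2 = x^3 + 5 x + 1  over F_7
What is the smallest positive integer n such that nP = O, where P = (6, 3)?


Compute successive multiples of P until we hit O:
  1P = (6, 3)
  2P = (3, 1)
  3P = (0, 1)
  4P = (5, 2)
  5P = (4, 6)
  6P = (1, 0)
  7P = (4, 1)
  8P = (5, 5)
  ... (continuing to 12P)
  12P = O

ord(P) = 12


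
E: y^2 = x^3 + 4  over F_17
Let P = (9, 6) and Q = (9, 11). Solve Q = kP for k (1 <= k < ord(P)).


Enumerate multiples of P until we hit Q = (9, 11):
  1P = (9, 6)
  2P = (0, 2)
  3P = (4, 0)
  4P = (0, 15)
  5P = (9, 11)
Match found at i = 5.

k = 5


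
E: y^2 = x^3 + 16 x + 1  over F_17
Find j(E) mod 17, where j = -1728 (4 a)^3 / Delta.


Delta = -16(4 a^3 + 27 b^2) mod 17 = 6
-1728 * (4 a)^3 = -1728 * (4*16)^3 mod 17 = 7
j = 7 * 6^(-1) mod 17 = 4

j = 4 (mod 17)


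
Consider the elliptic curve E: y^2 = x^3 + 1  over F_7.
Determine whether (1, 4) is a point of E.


Check whether y^2 = x^3 + 0 x + 1 (mod 7) for (x, y) = (1, 4).
LHS: y^2 = 4^2 mod 7 = 2
RHS: x^3 + 0 x + 1 = 1^3 + 0*1 + 1 mod 7 = 2
LHS = RHS

Yes, on the curve


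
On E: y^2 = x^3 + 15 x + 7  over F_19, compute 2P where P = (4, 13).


Doubling: s = (3 x1^2 + a) / (2 y1)
s = (3*4^2 + 15) / (2*13) mod 19 = 9
x3 = s^2 - 2 x1 mod 19 = 9^2 - 2*4 = 16
y3 = s (x1 - x3) - y1 mod 19 = 9 * (4 - 16) - 13 = 12

2P = (16, 12)


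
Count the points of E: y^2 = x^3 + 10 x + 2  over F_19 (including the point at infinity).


For each x in F_19, count y with y^2 = x^3 + 10 x + 2 mod 19:
  x = 2: RHS = 11, y in [7, 12]  -> 2 point(s)
  x = 4: RHS = 11, y in [7, 12]  -> 2 point(s)
  x = 5: RHS = 6, y in [5, 14]  -> 2 point(s)
  x = 7: RHS = 16, y in [4, 15]  -> 2 point(s)
  x = 8: RHS = 5, y in [9, 10]  -> 2 point(s)
  x = 9: RHS = 4, y in [2, 17]  -> 2 point(s)
  x = 10: RHS = 0, y in [0]  -> 1 point(s)
  x = 12: RHS = 7, y in [8, 11]  -> 2 point(s)
  x = 13: RHS = 11, y in [7, 12]  -> 2 point(s)
  x = 14: RHS = 17, y in [6, 13]  -> 2 point(s)
Affine points: 19. Add the point at infinity: total = 20.

#E(F_19) = 20


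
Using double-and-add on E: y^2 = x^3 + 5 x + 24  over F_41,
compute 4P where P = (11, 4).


k = 4 = 100_2 (binary, LSB first: 001)
Double-and-add from P = (11, 4):
  bit 0 = 0: acc unchanged = O
  bit 1 = 0: acc unchanged = O
  bit 2 = 1: acc = O + (19, 7) = (19, 7)

4P = (19, 7)


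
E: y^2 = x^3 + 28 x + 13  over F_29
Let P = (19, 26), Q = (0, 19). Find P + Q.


P != Q, so use the chord formula.
s = (y2 - y1) / (x2 - x1) = (22) / (10) mod 29 = 8
x3 = s^2 - x1 - x2 mod 29 = 8^2 - 19 - 0 = 16
y3 = s (x1 - x3) - y1 mod 29 = 8 * (19 - 16) - 26 = 27

P + Q = (16, 27)


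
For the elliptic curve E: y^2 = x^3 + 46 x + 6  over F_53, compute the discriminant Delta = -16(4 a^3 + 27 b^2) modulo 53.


4 a^3 + 27 b^2 = 4*46^3 + 27*6^2 = 389344 + 972 = 390316
Delta = -16 * (390316) = -6245056
Delta mod 53 = 40

Delta = 40 (mod 53)


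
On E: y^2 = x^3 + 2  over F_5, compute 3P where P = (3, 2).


k = 3 = 11_2 (binary, LSB first: 11)
Double-and-add from P = (3, 2):
  bit 0 = 1: acc = O + (3, 2) = (3, 2)
  bit 1 = 1: acc = (3, 2) + (3, 3) = O

3P = O


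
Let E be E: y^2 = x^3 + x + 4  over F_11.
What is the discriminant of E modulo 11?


4 a^3 + 27 b^2 = 4*1^3 + 27*4^2 = 4 + 432 = 436
Delta = -16 * (436) = -6976
Delta mod 11 = 9

Delta = 9 (mod 11)


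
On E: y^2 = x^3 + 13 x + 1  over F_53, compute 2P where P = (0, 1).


Doubling: s = (3 x1^2 + a) / (2 y1)
s = (3*0^2 + 13) / (2*1) mod 53 = 33
x3 = s^2 - 2 x1 mod 53 = 33^2 - 2*0 = 29
y3 = s (x1 - x3) - y1 mod 53 = 33 * (0 - 29) - 1 = 49

2P = (29, 49)


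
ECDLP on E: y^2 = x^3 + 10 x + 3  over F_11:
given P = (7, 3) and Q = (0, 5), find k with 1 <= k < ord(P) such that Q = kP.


Enumerate multiples of P until we hit Q = (0, 5):
  1P = (7, 3)
  2P = (0, 6)
  3P = (8, 10)
  4P = (1, 6)
  5P = (6, 2)
  6P = (10, 5)
  7P = (3, 7)
  8P = (2, 3)
  9P = (2, 8)
  10P = (3, 4)
  11P = (10, 6)
  12P = (6, 9)
  13P = (1, 5)
  14P = (8, 1)
  15P = (0, 5)
Match found at i = 15.

k = 15


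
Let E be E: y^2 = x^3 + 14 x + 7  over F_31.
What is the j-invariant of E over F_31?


Delta = -16(4 a^3 + 27 b^2) mod 31 = 4
-1728 * (4 a)^3 = -1728 * (4*14)^3 mod 31 = 8
j = 8 * 4^(-1) mod 31 = 2

j = 2 (mod 31)


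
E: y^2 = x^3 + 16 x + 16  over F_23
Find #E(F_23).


For each x in F_23, count y with y^2 = x^3 + 16 x + 16 mod 23:
  x = 0: RHS = 16, y in [4, 19]  -> 2 point(s)
  x = 4: RHS = 6, y in [11, 12]  -> 2 point(s)
  x = 6: RHS = 6, y in [11, 12]  -> 2 point(s)
  x = 8: RHS = 12, y in [9, 14]  -> 2 point(s)
  x = 10: RHS = 3, y in [7, 16]  -> 2 point(s)
  x = 12: RHS = 4, y in [2, 21]  -> 2 point(s)
  x = 13: RHS = 6, y in [11, 12]  -> 2 point(s)
  x = 17: RHS = 3, y in [7, 16]  -> 2 point(s)
  x = 18: RHS = 18, y in [8, 15]  -> 2 point(s)
  x = 19: RHS = 3, y in [7, 16]  -> 2 point(s)
Affine points: 20. Add the point at infinity: total = 21.

#E(F_23) = 21


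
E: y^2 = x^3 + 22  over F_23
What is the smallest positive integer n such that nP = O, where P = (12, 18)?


Compute successive multiples of P until we hit O:
  1P = (12, 18)
  2P = (5, 20)
  3P = (15, 19)
  4P = (14, 12)
  5P = (6, 10)
  6P = (17, 6)
  7P = (20, 15)
  8P = (3, 16)
  ... (continuing to 24P)
  24P = O

ord(P) = 24


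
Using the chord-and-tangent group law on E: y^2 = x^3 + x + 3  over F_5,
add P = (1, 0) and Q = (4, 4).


P != Q, so use the chord formula.
s = (y2 - y1) / (x2 - x1) = (4) / (3) mod 5 = 3
x3 = s^2 - x1 - x2 mod 5 = 3^2 - 1 - 4 = 4
y3 = s (x1 - x3) - y1 mod 5 = 3 * (1 - 4) - 0 = 1

P + Q = (4, 1)


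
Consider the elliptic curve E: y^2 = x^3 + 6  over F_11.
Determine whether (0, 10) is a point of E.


Check whether y^2 = x^3 + 0 x + 6 (mod 11) for (x, y) = (0, 10).
LHS: y^2 = 10^2 mod 11 = 1
RHS: x^3 + 0 x + 6 = 0^3 + 0*0 + 6 mod 11 = 6
LHS != RHS

No, not on the curve


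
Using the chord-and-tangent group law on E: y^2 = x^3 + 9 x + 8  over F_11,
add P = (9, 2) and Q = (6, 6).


P != Q, so use the chord formula.
s = (y2 - y1) / (x2 - x1) = (4) / (8) mod 11 = 6
x3 = s^2 - x1 - x2 mod 11 = 6^2 - 9 - 6 = 10
y3 = s (x1 - x3) - y1 mod 11 = 6 * (9 - 10) - 2 = 3

P + Q = (10, 3)


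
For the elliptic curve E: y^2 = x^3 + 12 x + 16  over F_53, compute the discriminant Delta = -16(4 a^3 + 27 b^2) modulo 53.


4 a^3 + 27 b^2 = 4*12^3 + 27*16^2 = 6912 + 6912 = 13824
Delta = -16 * (13824) = -221184
Delta mod 53 = 38

Delta = 38 (mod 53)
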